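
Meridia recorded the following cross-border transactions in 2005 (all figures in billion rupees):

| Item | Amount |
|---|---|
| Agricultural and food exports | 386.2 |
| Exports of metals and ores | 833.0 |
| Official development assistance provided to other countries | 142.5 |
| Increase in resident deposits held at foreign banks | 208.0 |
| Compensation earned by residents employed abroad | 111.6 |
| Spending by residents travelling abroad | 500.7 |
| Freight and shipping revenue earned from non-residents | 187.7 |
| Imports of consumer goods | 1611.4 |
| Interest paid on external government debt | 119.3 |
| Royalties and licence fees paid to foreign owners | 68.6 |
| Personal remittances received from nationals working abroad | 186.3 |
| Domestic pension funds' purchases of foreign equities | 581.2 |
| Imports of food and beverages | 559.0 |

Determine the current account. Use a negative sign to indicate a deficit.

-1296.7

Goods: 386.2 - 559.0 + 833.0 - 1611.4 = -951.2
Services: 187.7 - 68.6 - 500.7 = -381.6
Primary income: -119.3 + 111.6 = -7.7
Secondary income: -142.5 + 186.3 = 43.8
Current account = (-951.2) + (-381.6) + (-7.7) + 43.8 = -1296.7
(Excluded from the current account — financial account: increase in resident deposits held at foreign banks 208.0, domestic pension funds' purchases of foreign equities 581.2.)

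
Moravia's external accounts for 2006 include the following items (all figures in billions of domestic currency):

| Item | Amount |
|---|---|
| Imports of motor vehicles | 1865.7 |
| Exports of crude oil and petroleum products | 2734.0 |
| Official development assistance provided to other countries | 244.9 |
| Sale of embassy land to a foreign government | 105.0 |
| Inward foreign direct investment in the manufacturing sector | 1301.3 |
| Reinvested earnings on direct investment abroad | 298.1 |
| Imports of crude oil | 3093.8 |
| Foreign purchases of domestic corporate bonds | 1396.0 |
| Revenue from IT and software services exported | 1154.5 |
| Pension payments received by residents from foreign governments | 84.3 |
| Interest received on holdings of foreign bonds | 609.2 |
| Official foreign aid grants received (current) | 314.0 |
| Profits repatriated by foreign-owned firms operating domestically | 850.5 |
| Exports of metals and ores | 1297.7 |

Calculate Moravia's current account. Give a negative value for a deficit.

436.9

Goods: -1865.7 - 3093.8 + 2734.0 + 1297.7 = -927.8
Services: 1154.5
Primary income: -850.5 + 298.1 + 609.2 = 56.8
Secondary income: -244.9 + 314.0 + 84.3 = 153.4
Current account = (-927.8) + 1154.5 + 56.8 + 153.4 = 436.9
(Excluded from the current account — capital account: sale of embassy land to a foreign government 105.0; financial account: inward foreign direct investment in the manufacturing sector 1301.3, foreign purchases of domestic corporate bonds 1396.0.)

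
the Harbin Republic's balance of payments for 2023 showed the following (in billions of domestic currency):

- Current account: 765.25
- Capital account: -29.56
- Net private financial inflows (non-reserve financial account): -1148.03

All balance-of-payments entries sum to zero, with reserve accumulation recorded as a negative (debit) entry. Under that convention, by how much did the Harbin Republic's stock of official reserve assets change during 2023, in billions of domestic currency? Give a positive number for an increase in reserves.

Official reserve transactions balance = -(765.25 + (-29.56) + (-1148.03)) = 412.34
An accumulation of reserves is recorded as a debit (negative entry), so the change in the stock of reserves is the negative of that balance.
Change in official reserves = -(412.34) = -412.34

-412.34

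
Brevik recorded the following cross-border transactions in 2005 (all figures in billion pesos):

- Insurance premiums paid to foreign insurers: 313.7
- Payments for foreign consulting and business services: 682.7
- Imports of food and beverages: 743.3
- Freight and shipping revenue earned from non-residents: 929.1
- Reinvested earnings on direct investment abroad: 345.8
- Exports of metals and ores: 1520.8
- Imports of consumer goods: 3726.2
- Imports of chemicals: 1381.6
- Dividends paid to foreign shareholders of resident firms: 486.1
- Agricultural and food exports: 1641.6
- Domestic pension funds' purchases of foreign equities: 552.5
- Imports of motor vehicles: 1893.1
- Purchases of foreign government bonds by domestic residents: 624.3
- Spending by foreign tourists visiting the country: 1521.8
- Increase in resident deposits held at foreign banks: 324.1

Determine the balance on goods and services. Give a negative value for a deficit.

Goods: 1641.6 + 1520.8 - 1893.1 - 3726.2 - 1381.6 - 743.3 = -4581.8
Services: 929.1 - 313.7 + 1521.8 - 682.7 = 1454.5
Trade balance = -4581.8 + 1454.5 = -3127.3
(Excluded from the trade balance — primary income: reinvested earnings on direct investment abroad 345.8, dividends paid to foreign shareholders of resident firms 486.1; financial account: domestic pension funds' purchases of foreign equities 552.5, purchases of foreign government bonds by domestic residents 624.3, increase in resident deposits held at foreign banks 324.1.)

-3127.3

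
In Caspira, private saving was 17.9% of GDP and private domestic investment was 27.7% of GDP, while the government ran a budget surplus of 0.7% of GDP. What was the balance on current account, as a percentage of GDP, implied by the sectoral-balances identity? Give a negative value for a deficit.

-9.1

By the sectoral-balances identity, CA = (S_private - I) + (T - G).
Private balance = 17.9 - 27.7 = -9.8
Government balance (T - G) = 0.7
CA = -9.8 + 0.7 = -9.1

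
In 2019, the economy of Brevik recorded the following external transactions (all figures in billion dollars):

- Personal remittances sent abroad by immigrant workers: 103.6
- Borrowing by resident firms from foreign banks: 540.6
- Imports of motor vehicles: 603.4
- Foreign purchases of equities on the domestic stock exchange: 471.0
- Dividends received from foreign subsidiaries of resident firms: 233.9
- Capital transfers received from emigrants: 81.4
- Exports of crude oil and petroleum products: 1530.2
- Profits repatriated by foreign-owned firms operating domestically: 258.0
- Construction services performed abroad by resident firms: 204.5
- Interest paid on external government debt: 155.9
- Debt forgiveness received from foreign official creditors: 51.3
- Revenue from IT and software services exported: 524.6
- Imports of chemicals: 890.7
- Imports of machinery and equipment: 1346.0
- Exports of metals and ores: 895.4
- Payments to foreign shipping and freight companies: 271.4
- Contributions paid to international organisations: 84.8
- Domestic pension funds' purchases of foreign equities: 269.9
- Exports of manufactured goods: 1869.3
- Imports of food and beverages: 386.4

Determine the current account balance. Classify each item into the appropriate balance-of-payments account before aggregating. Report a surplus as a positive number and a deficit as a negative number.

1157.7

Goods: -890.7 + 895.4 - 1346.0 + 1530.2 - 386.4 - 603.4 + 1869.3 = 1068.4
Services: 204.5 + 524.6 - 271.4 = 457.7
Primary income: -155.9 - 258.0 + 233.9 = -180.0
Secondary income: -103.6 - 84.8 = -188.4
Current account = 1068.4 + 457.7 + (-180.0) + (-188.4) = 1157.7
(Excluded from the current account — financial account: borrowing by resident firms from foreign banks 540.6, foreign purchases of equities on the domestic stock exchange 471.0, domestic pension funds' purchases of foreign equities 269.9; capital account: capital transfers received from emigrants 81.4, debt forgiveness received from foreign official creditors 51.3.)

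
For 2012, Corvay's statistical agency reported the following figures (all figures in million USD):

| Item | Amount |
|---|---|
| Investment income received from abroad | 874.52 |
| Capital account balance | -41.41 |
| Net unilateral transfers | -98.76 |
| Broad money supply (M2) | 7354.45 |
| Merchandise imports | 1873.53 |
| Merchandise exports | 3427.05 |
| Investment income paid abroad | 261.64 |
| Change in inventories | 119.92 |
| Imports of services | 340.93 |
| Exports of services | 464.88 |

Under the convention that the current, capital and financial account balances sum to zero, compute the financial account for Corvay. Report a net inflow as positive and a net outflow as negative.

-2150.18

Goods balance = 3427.05 - 1873.53 = 1553.52
Services balance = 464.88 - 340.93 = 123.95
Trade balance (goods + services) = 1553.52 + 123.95 = 1677.47
Net primary income = 874.52 - 261.64 = 612.88
Net secondary income = -98.76
Current account = 1677.47 + 612.88 + (-98.76) = 2191.59
Financial account = -(2191.59 + (-41.41)) = -2150.18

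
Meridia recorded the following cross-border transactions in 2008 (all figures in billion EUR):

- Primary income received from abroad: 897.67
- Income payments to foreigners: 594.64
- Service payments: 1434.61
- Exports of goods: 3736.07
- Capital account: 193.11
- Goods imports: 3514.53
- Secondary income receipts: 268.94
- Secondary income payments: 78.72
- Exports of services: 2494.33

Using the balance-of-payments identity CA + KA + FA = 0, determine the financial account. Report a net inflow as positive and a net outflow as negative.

-1967.62

Goods balance = 3736.07 - 3514.53 = 221.54
Services balance = 2494.33 - 1434.61 = 1059.72
Trade balance (goods + services) = 221.54 + 1059.72 = 1281.26
Net primary income = 897.67 - 594.64 = 303.03
Net secondary income = 268.94 - 78.72 = 190.22
Current account = 1281.26 + 303.03 + 190.22 = 1774.51
Financial account = -(1774.51 + 193.11) = -1967.62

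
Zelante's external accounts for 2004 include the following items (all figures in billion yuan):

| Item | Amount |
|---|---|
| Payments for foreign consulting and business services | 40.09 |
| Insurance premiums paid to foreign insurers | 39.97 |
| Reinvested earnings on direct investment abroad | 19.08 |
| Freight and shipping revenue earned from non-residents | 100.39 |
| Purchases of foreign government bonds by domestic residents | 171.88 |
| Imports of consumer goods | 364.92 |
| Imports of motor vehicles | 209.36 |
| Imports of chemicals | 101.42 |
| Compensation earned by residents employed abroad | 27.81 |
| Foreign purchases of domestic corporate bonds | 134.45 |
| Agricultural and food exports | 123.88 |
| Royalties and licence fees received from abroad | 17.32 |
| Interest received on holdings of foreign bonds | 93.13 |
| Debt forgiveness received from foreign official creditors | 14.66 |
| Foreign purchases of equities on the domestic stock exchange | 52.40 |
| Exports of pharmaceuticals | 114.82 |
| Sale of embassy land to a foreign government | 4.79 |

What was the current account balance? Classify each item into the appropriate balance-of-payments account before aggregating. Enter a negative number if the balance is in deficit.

-259.33

Goods: 123.88 + 114.82 - 101.42 - 209.36 - 364.92 = -437.00
Services: -40.09 + 17.32 - 39.97 + 100.39 = 37.65
Primary income: 19.08 + 27.81 + 93.13 = 140.02
Current account = (-437.00) + 37.65 + 140.02 = -259.33
(Excluded from the current account — financial account: purchases of foreign government bonds by domestic residents 171.88, foreign purchases of domestic corporate bonds 134.45, foreign purchases of equities on the domestic stock exchange 52.40; capital account: debt forgiveness received from foreign official creditors 14.66, sale of embassy land to a foreign government 4.79.)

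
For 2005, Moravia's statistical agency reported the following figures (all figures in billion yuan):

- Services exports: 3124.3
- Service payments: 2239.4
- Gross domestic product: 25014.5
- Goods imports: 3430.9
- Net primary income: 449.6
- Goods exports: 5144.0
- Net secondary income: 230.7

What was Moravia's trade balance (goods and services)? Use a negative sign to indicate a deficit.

Goods balance = 5144.0 - 3430.9 = 1713.1
Services balance = 3124.3 - 2239.4 = 884.9
Trade balance (goods + services) = 1713.1 + 884.9 = 2598.0

2598.0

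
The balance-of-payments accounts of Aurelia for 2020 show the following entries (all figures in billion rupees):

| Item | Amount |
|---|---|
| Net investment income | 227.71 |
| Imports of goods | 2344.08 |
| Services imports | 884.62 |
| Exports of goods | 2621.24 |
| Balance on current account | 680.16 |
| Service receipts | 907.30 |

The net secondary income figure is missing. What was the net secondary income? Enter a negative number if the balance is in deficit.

Current account = goods balance + services balance + net primary income + net secondary income
Sum of the known components = 527.55
Net secondary income = CA - (known components) = 680.16 - 527.55 = 152.61

152.61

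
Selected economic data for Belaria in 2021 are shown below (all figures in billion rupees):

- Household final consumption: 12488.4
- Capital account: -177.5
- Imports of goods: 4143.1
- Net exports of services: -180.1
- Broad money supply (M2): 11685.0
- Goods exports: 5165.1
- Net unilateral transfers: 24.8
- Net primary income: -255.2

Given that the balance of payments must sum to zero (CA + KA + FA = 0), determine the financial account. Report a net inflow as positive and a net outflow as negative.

-434.0

Goods balance = 5165.1 - 4143.1 = 1022.0
Services balance = -180.1
Trade balance (goods + services) = 1022.0 + (-180.1) = 841.9
Net primary income = -255.2
Net secondary income = 24.8
Current account = 841.9 + (-255.2) + 24.8 = 611.5
Financial account = -(611.5 + (-177.5)) = -434.0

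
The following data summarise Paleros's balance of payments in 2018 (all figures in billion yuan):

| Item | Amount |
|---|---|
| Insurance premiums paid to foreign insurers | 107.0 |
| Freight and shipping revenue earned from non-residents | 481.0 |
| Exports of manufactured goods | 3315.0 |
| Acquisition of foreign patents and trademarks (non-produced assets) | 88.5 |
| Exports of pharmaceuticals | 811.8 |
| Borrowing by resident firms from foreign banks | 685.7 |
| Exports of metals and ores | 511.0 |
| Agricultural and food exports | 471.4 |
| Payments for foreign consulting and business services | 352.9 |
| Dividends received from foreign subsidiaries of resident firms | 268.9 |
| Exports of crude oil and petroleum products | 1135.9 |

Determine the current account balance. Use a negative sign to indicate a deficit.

6535.1

Goods: 471.4 + 3315.0 + 811.8 + 1135.9 + 511.0 = 6245.1
Services: 481.0 - 352.9 - 107.0 = 21.1
Primary income: 268.9
Current account = 6245.1 + 21.1 + 268.9 = 6535.1
(Excluded from the current account — capital account: acquisition of foreign patents and trademarks (non-produced assets) 88.5; financial account: borrowing by resident firms from foreign banks 685.7.)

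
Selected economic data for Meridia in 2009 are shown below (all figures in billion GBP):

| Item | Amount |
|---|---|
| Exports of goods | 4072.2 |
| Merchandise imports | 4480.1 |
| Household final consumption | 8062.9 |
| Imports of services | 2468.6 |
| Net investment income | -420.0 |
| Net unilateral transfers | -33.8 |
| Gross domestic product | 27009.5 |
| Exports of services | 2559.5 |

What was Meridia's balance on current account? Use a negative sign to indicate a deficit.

Goods balance = 4072.2 - 4480.1 = -407.9
Services balance = 2559.5 - 2468.6 = 90.9
Trade balance (goods + services) = -407.9 + 90.9 = -317.0
Net primary income = -420.0
Net secondary income = -33.8
Current account = -317.0 + (-420.0) + (-33.8) = -770.8

-770.8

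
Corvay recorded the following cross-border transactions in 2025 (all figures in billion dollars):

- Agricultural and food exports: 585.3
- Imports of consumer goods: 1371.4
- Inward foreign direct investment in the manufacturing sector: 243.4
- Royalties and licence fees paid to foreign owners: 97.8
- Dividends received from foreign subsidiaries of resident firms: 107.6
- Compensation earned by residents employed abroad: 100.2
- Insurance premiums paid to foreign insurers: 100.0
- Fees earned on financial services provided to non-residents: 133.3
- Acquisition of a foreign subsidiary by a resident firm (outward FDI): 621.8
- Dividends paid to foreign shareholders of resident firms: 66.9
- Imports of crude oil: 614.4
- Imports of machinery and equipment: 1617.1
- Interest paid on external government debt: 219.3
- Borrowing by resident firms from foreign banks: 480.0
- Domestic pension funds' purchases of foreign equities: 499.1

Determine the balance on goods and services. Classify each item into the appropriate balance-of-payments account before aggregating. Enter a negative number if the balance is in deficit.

Goods: -614.4 + 585.3 - 1617.1 - 1371.4 = -3017.6
Services: -100.0 + 133.3 - 97.8 = -64.5
Trade balance = -3017.6 + (-64.5) = -3082.1
(Excluded from the trade balance — financial account: inward foreign direct investment in the manufacturing sector 243.4, acquisition of a foreign subsidiary by a resident firm (outward FDI) 621.8, borrowing by resident firms from foreign banks 480.0, domestic pension funds' purchases of foreign equities 499.1; primary income: dividends received from foreign subsidiaries of resident firms 107.6, compensation earned by residents employed abroad 100.2, dividends paid to foreign shareholders of resident firms 66.9, interest paid on external government debt 219.3.)

-3082.1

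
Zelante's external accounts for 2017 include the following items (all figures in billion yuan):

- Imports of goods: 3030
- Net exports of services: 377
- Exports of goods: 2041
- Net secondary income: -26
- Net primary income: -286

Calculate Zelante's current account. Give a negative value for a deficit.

Goods balance = 2041 - 3030 = -989
Services balance = 377
Trade balance (goods + services) = -989 + 377 = -612
Net primary income = -286
Net secondary income = -26
Current account = -612 + (-286) + (-26) = -924

-924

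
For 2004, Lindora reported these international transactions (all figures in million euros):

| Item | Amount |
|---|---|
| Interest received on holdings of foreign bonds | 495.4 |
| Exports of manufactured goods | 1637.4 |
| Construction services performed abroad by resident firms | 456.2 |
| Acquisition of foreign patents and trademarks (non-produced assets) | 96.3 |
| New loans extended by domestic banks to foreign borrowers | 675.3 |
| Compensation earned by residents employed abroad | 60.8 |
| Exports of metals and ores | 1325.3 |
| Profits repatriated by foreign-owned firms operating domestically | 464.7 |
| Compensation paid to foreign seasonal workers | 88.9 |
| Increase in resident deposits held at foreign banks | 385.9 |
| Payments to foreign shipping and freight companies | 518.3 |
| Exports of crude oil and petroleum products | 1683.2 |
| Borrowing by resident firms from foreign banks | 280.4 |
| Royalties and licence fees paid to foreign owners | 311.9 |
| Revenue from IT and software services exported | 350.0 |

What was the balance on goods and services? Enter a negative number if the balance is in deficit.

Goods: 1637.4 + 1683.2 + 1325.3 = 4645.9
Services: -311.9 + 456.2 + 350.0 - 518.3 = -24.0
Trade balance = 4645.9 + (-24.0) = 4621.9
(Excluded from the trade balance — primary income: interest received on holdings of foreign bonds 495.4, compensation earned by residents employed abroad 60.8, profits repatriated by foreign-owned firms operating domestically 464.7, compensation paid to foreign seasonal workers 88.9; capital account: acquisition of foreign patents and trademarks (non-produced assets) 96.3; financial account: new loans extended by domestic banks to foreign borrowers 675.3, increase in resident deposits held at foreign banks 385.9, borrowing by resident firms from foreign banks 280.4.)

4621.9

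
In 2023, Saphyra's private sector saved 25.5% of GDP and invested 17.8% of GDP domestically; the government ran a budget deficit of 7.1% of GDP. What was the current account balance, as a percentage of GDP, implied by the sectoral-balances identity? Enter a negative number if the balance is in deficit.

0.6

By the sectoral-balances identity, CA = (S_private - I) + (T - G).
Private balance = 25.5 - 17.8 = 7.7
Government balance (T - G) = -7.1
CA = 7.7 + (-7.1) = 0.6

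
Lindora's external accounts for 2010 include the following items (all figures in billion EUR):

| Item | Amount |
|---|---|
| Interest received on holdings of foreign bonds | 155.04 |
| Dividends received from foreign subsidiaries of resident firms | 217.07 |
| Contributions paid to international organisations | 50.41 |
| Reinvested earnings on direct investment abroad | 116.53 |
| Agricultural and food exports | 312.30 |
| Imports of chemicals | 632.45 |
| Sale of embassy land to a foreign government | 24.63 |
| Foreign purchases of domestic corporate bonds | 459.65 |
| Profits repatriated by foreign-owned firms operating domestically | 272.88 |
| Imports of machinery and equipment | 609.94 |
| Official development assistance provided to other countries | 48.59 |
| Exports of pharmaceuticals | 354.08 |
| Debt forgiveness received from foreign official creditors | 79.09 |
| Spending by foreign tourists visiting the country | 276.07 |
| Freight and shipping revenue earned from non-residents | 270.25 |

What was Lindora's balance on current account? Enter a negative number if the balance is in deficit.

87.07

Goods: -609.94 - 632.45 + 312.30 + 354.08 = -576.01
Services: 276.07 + 270.25 = 546.32
Primary income: -272.88 + 116.53 + 155.04 + 217.07 = 215.76
Secondary income: -48.59 - 50.41 = -99.00
Current account = (-576.01) + 546.32 + 215.76 + (-99.00) = 87.07
(Excluded from the current account — capital account: sale of embassy land to a foreign government 24.63, debt forgiveness received from foreign official creditors 79.09; financial account: foreign purchases of domestic corporate bonds 459.65.)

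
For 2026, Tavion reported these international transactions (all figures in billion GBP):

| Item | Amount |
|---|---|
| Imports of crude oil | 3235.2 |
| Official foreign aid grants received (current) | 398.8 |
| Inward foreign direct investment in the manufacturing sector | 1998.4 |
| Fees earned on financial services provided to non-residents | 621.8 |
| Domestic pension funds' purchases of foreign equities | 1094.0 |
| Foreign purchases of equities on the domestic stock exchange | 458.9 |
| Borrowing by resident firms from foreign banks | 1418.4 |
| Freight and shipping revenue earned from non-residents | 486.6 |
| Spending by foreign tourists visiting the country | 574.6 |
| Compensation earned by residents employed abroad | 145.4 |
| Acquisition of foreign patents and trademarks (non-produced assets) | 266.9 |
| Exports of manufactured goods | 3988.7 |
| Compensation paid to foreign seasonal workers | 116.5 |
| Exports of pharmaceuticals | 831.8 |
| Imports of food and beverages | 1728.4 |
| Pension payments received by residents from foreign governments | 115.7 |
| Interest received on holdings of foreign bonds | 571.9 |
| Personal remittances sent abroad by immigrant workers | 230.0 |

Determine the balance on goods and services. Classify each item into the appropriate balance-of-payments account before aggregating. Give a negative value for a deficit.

Goods: 3988.7 - 3235.2 - 1728.4 + 831.8 = -143.1
Services: 574.6 + 486.6 + 621.8 = 1683.0
Trade balance = -143.1 + 1683.0 = 1539.9
(Excluded from the trade balance — secondary income: official foreign aid grants received (current) 398.8, pension payments received by residents from foreign governments 115.7, personal remittances sent abroad by immigrant workers 230.0; financial account: inward foreign direct investment in the manufacturing sector 1998.4, domestic pension funds' purchases of foreign equities 1094.0, foreign purchases of equities on the domestic stock exchange 458.9, borrowing by resident firms from foreign banks 1418.4; primary income: compensation earned by residents employed abroad 145.4, compensation paid to foreign seasonal workers 116.5, interest received on holdings of foreign bonds 571.9; capital account: acquisition of foreign patents and trademarks (non-produced assets) 266.9.)

1539.9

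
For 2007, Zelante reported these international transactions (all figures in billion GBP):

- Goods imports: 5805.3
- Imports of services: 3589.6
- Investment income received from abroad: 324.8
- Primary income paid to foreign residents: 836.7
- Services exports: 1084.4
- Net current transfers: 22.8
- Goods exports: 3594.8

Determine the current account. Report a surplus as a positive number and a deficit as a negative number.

Goods balance = 3594.8 - 5805.3 = -2210.5
Services balance = 1084.4 - 3589.6 = -2505.2
Trade balance (goods + services) = -2210.5 + (-2505.2) = -4715.7
Net primary income = 324.8 - 836.7 = -511.9
Net secondary income = 22.8
Current account = -4715.7 + (-511.9) + 22.8 = -5204.8

-5204.8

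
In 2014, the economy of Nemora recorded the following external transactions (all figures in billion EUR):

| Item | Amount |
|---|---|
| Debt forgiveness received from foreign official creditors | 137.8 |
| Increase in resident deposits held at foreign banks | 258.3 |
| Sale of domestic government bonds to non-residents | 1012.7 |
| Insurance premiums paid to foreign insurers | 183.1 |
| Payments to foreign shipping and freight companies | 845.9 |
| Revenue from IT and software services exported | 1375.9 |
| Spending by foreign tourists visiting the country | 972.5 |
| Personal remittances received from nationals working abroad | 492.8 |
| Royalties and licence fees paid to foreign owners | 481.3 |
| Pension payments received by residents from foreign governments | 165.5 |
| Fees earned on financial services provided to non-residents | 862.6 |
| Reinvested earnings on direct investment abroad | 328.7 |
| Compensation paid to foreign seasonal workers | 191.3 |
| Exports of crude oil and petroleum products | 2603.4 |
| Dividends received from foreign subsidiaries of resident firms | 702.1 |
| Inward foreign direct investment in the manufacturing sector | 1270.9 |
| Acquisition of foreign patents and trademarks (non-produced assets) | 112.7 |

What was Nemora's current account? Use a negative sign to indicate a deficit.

5801.9

Goods: 2603.4
Services: 972.5 - 481.3 - 845.9 + 1375.9 - 183.1 + 862.6 = 1700.7
Primary income: -191.3 + 702.1 + 328.7 = 839.5
Secondary income: 165.5 + 492.8 = 658.3
Current account = 2603.4 + 1700.7 + 839.5 + 658.3 = 5801.9
(Excluded from the current account — capital account: debt forgiveness received from foreign official creditors 137.8, acquisition of foreign patents and trademarks (non-produced assets) 112.7; financial account: increase in resident deposits held at foreign banks 258.3, sale of domestic government bonds to non-residents 1012.7, inward foreign direct investment in the manufacturing sector 1270.9.)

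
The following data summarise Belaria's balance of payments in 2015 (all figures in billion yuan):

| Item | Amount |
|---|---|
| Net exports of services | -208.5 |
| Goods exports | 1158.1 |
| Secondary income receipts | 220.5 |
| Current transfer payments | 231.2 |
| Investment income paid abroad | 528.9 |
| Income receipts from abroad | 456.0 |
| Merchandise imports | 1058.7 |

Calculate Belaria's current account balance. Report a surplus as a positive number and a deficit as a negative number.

Goods balance = 1158.1 - 1058.7 = 99.4
Services balance = -208.5
Trade balance (goods + services) = 99.4 + (-208.5) = -109.1
Net primary income = 456.0 - 528.9 = -72.9
Net secondary income = 220.5 - 231.2 = -10.7
Current account = -109.1 + (-72.9) + (-10.7) = -192.7

-192.7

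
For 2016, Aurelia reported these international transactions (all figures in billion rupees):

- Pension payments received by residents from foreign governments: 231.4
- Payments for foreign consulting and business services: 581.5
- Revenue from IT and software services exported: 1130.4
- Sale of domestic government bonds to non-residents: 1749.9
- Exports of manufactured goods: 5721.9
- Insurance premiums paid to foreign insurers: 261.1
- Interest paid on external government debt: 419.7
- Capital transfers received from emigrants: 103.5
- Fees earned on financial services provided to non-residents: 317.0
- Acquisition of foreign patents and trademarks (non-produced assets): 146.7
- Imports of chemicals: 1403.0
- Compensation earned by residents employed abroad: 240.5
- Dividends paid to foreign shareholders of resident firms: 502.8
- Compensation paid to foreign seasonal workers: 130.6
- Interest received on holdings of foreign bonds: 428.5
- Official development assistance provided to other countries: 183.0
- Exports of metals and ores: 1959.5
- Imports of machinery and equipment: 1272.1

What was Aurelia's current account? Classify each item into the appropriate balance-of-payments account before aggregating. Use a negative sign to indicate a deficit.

5275.4

Goods: 1959.5 + 5721.9 - 1403.0 - 1272.1 = 5006.3
Services: -581.5 + 1130.4 - 261.1 + 317.0 = 604.8
Primary income: -419.7 - 502.8 + 240.5 - 130.6 + 428.5 = -384.1
Secondary income: -183.0 + 231.4 = 48.4
Current account = 5006.3 + 604.8 + (-384.1) + 48.4 = 5275.4
(Excluded from the current account — financial account: sale of domestic government bonds to non-residents 1749.9; capital account: capital transfers received from emigrants 103.5, acquisition of foreign patents and trademarks (non-produced assets) 146.7.)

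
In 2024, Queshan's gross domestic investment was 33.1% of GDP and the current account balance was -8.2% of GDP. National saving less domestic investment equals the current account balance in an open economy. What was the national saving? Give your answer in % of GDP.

S - I = CA (net lending to the rest of the world).
S = I + CA = 33.1 + (-8.2) = 24.9

24.9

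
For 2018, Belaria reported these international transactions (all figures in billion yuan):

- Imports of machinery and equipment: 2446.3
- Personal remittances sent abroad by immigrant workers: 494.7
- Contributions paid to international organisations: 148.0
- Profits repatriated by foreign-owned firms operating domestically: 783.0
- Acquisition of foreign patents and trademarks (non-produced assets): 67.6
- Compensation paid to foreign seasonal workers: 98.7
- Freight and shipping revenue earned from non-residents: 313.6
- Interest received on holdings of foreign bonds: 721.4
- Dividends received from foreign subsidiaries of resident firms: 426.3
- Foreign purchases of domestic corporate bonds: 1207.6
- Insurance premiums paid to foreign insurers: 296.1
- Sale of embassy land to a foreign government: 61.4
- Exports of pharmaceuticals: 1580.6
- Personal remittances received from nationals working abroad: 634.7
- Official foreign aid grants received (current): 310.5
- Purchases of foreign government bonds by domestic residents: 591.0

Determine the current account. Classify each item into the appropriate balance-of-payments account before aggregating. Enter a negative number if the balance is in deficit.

Goods: 1580.6 - 2446.3 = -865.7
Services: -296.1 + 313.6 = 17.5
Primary income: 426.3 + 721.4 - 783.0 - 98.7 = 266.0
Secondary income: -148.0 - 494.7 + 310.5 + 634.7 = 302.5
Current account = (-865.7) + 17.5 + 266.0 + 302.5 = -279.7
(Excluded from the current account — capital account: acquisition of foreign patents and trademarks (non-produced assets) 67.6, sale of embassy land to a foreign government 61.4; financial account: foreign purchases of domestic corporate bonds 1207.6, purchases of foreign government bonds by domestic residents 591.0.)

-279.7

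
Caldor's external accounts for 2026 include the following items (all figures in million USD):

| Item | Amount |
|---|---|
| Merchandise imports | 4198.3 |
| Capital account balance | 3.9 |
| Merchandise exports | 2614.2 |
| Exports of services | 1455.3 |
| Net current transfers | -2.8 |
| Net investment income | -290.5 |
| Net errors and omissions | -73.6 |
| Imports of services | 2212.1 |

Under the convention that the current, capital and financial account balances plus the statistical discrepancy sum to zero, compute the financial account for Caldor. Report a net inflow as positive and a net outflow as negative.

2703.9

Goods balance = 2614.2 - 4198.3 = -1584.1
Services balance = 1455.3 - 2212.1 = -756.8
Trade balance (goods + services) = -1584.1 + (-756.8) = -2340.9
Net primary income = -290.5
Net secondary income = -2.8
Current account = -2340.9 + (-290.5) + (-2.8) = -2634.2
Financial account = -(-2634.2 + 3.9 + (-73.6)) = 2703.9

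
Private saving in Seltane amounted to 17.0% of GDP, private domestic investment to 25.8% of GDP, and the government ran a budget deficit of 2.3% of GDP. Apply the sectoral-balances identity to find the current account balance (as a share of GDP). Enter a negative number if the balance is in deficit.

By the sectoral-balances identity, CA = (S_private - I) + (T - G).
Private balance = 17.0 - 25.8 = -8.8
Government balance (T - G) = -2.3
CA = -8.8 + (-2.3) = -11.1

-11.1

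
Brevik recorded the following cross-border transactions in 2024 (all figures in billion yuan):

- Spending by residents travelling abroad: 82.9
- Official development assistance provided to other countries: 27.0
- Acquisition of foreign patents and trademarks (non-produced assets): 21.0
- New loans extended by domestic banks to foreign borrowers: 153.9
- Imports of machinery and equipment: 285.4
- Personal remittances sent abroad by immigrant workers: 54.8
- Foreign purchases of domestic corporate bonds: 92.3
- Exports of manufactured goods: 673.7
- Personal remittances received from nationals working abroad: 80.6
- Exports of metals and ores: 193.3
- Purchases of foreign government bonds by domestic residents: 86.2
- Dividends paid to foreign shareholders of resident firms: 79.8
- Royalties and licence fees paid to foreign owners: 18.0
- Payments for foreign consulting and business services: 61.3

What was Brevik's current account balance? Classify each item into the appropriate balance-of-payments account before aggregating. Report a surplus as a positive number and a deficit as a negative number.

338.4

Goods: -285.4 + 193.3 + 673.7 = 581.6
Services: -82.9 - 18.0 - 61.3 = -162.2
Primary income: -79.8
Secondary income: -27.0 + 80.6 - 54.8 = -1.2
Current account = 581.6 + (-162.2) + (-79.8) + (-1.2) = 338.4
(Excluded from the current account — capital account: acquisition of foreign patents and trademarks (non-produced assets) 21.0; financial account: new loans extended by domestic banks to foreign borrowers 153.9, foreign purchases of domestic corporate bonds 92.3, purchases of foreign government bonds by domestic residents 86.2.)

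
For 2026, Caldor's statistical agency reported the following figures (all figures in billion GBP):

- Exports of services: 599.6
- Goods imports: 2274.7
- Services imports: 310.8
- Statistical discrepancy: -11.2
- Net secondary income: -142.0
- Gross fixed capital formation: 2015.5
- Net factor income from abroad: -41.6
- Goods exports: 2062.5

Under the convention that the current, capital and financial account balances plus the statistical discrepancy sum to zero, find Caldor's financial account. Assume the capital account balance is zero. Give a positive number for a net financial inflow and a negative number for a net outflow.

118.2

Goods balance = 2062.5 - 2274.7 = -212.2
Services balance = 599.6 - 310.8 = 288.8
Trade balance (goods + services) = -212.2 + 288.8 = 76.6
Net primary income = -41.6
Net secondary income = -142.0
Current account = 76.6 + (-41.6) + (-142.0) = -107.0
Financial account = -(-107.0 + (-11.2)) = 118.2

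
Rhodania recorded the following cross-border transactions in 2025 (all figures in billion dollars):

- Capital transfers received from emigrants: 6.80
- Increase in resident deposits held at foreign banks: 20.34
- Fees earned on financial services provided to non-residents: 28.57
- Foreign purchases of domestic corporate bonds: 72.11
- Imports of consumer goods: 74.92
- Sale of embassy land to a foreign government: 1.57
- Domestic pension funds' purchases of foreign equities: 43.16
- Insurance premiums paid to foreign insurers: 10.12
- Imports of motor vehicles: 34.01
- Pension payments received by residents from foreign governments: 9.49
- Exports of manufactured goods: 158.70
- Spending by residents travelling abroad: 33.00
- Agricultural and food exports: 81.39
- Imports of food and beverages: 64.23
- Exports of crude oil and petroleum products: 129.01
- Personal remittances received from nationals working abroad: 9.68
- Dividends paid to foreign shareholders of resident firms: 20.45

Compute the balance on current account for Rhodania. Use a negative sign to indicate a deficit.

180.11

Goods: -34.01 + 81.39 - 64.23 - 74.92 + 129.01 + 158.70 = 195.94
Services: -33.00 - 10.12 + 28.57 = -14.55
Primary income: -20.45
Secondary income: 9.68 + 9.49 = 19.17
Current account = 195.94 + (-14.55) + (-20.45) + 19.17 = 180.11
(Excluded from the current account — capital account: capital transfers received from emigrants 6.80, sale of embassy land to a foreign government 1.57; financial account: increase in resident deposits held at foreign banks 20.34, foreign purchases of domestic corporate bonds 72.11, domestic pension funds' purchases of foreign equities 43.16.)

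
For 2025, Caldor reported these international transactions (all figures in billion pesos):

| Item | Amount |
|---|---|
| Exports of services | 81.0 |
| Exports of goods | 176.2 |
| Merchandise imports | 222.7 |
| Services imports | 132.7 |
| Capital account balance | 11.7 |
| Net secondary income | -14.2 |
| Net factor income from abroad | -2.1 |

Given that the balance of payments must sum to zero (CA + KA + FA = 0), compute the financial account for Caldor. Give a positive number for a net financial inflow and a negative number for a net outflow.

Goods balance = 176.2 - 222.7 = -46.5
Services balance = 81.0 - 132.7 = -51.7
Trade balance (goods + services) = -46.5 + (-51.7) = -98.2
Net primary income = -2.1
Net secondary income = -14.2
Current account = -98.2 + (-2.1) + (-14.2) = -114.5
Financial account = -(-114.5 + 11.7) = 102.8

102.8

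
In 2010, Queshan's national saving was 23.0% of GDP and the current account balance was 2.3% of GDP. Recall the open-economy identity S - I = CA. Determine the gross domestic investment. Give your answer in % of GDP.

20.7

I = S - CA = 23.0 - 2.3 = 20.7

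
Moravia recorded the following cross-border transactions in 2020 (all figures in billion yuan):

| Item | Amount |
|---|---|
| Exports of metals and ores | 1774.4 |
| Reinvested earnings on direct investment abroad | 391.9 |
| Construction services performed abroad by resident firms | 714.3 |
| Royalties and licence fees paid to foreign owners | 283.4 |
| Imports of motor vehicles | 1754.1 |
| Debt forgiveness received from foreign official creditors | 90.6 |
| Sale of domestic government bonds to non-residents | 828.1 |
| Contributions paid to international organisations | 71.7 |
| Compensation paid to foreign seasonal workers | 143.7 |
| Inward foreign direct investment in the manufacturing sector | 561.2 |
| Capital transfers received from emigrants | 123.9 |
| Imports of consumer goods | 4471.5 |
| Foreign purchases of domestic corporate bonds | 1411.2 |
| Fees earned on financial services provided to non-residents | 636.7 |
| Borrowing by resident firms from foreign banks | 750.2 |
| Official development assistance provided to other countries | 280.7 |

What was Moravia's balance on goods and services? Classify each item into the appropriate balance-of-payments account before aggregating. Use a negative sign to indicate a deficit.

-3383.6

Goods: -1754.1 + 1774.4 - 4471.5 = -4451.2
Services: 636.7 + 714.3 - 283.4 = 1067.6
Trade balance = -4451.2 + 1067.6 = -3383.6
(Excluded from the trade balance — primary income: reinvested earnings on direct investment abroad 391.9, compensation paid to foreign seasonal workers 143.7; capital account: debt forgiveness received from foreign official creditors 90.6, capital transfers received from emigrants 123.9; financial account: sale of domestic government bonds to non-residents 828.1, inward foreign direct investment in the manufacturing sector 561.2, foreign purchases of domestic corporate bonds 1411.2, borrowing by resident firms from foreign banks 750.2; secondary income: contributions paid to international organisations 71.7, official development assistance provided to other countries 280.7.)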